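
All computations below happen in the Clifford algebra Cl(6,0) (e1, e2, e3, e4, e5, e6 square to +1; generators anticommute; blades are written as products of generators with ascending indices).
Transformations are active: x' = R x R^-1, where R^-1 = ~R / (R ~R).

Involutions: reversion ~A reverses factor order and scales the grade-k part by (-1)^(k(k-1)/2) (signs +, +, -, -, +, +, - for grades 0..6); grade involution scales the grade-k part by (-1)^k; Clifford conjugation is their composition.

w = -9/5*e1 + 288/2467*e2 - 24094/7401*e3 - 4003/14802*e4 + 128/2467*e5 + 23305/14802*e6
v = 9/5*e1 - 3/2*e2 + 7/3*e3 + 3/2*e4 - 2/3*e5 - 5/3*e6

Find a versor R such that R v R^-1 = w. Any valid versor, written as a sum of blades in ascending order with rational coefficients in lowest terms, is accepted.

Why this works: both vectors square to 2461/150, so q(v) = q(w) and R = v + w = -6825/4934*e2 - 2275/2467*e3 + 9100/7401*e4 - 4550/7401*e5 - 455/4934*e6 carries v to w — its own direction survives, the complement (v - w)/2 flips.
Answer: -6825/4934*e2 - 2275/2467*e3 + 9100/7401*e4 - 4550/7401*e5 - 455/4934*e6


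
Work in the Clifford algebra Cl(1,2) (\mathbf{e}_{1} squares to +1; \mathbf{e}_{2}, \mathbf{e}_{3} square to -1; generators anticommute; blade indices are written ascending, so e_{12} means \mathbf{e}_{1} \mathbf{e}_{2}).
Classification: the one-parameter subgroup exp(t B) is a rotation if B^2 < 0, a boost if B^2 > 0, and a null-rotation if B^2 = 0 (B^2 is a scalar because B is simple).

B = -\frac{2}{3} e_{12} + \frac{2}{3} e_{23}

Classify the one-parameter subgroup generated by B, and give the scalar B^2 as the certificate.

B^2 term by term: the squares give (-\frac{2}{3})^2*(e_{12})^2 + (\frac{2}{3})^2*(e_{23})^2 = \frac{4}{9}*(+1) + \frac{4}{9}*(-1) = 0 (each basis 2-blade squares to minus the product of its generators' squares); cross terms between blades sharing an index anticommute and cancel. So B^2 = 0.
Answer: null-rotation, certificate B^2 = 0. Key observation: B^2 = 0 is a conjugation invariant, so its sign decides the class regardless of the surface form of B.


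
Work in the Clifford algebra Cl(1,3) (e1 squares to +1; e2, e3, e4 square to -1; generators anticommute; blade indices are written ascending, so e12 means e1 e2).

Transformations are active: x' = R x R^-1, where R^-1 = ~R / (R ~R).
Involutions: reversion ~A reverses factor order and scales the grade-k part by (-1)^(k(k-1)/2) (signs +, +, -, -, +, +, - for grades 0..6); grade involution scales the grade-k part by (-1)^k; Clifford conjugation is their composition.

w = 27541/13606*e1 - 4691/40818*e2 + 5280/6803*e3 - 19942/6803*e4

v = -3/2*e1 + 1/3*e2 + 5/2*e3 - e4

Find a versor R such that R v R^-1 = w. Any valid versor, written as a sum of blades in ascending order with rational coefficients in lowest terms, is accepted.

Sketch: the shared square -46/9 makes R = v + w = 3566/6803*e1 + 8915/40818*e2 + 44575/13606*e3 - 26745/6803*e4 the natural versor; its sandwich fixes that direction, negates (v - w)/2, and sends v to w.
Answer: 3566/6803*e1 + 8915/40818*e2 + 44575/13606*e3 - 26745/6803*e4


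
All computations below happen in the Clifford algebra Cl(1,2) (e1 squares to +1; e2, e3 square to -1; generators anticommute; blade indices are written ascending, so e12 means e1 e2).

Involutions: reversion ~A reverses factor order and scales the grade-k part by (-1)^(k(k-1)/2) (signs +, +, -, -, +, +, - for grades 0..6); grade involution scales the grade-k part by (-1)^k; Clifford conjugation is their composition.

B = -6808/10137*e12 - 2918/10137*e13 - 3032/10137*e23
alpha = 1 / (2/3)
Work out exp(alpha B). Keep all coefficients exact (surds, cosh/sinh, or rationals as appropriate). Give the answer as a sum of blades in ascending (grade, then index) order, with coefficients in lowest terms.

B^2 term by term: the squares give (-6808/10137)^2*(e12)^2 + (-2918/10137)^2*(e13)^2 + (-3032/10137)^2*(e23)^2 = 46348864/102758769*(+1) + 8514724/102758769*(+1) + 9193024/102758769*(-1) = 4/9 (each basis 2-blade squares to minus the product of its generators' squares); cross terms between blades sharing an index anticommute and cancel. So B^2 = 4/9.
B^2 = 4/9 — B^2 > 0, so the exponential closes hyperbolically: l = 2/3, alpha*l = 1, so exp(alpha B) = cosh(1) + (sinh(1)/(2/3))*B = cosh(1) + (3*sinh(1)/2)*B.
Answer: cosh(1) - 3404*sinh(1)/3379*e12 - 1459*sinh(1)/3379*e13 - 1516*sinh(1)/3379*e23


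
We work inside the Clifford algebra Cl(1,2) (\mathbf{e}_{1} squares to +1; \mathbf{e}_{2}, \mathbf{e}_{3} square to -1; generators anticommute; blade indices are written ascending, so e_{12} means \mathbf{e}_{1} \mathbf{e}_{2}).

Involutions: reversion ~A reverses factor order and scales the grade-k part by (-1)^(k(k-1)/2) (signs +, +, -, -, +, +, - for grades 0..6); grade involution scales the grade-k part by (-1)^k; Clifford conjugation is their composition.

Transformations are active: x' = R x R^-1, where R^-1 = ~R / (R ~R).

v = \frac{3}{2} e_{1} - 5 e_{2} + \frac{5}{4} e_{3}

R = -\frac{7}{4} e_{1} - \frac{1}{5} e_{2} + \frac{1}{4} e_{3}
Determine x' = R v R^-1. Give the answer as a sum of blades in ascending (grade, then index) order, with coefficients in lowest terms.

~R = -\frac{7}{4} e_{1} - \frac{1}{5} e_{2} + \frac{1}{4} e_{3}, and R ~R = \frac{74}{25}, so R^-1 = ~R / (\frac{74}{25}).
R v = -\frac{63}{16} + \frac{181}{20} e_{12} - \frac{41}{16} e_{13} + e_{23}
Answer: \frac{7473}{2368} e_{1} + \frac{3275}{592} e_{2} - \frac{4535}{2368} e_{3}


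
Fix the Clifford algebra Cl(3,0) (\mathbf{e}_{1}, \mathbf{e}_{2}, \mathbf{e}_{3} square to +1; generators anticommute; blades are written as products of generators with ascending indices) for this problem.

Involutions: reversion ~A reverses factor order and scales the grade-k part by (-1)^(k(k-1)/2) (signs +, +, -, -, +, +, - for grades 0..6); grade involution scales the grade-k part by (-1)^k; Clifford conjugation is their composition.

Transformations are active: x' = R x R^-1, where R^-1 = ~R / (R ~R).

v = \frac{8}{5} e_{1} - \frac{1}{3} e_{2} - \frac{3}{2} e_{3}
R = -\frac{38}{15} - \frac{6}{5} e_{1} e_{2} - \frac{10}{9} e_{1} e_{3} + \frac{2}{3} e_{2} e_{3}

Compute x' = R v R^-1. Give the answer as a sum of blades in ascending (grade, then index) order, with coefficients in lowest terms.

~R = -\frac{38}{15} + \frac{6}{5} e_{1} e_{2} + \frac{10}{9} e_{1} e_{3} - \frac{2}{3} e_{2} e_{3}, and R ~R = \frac{19312}{2025}, so R^-1 = ~R / (\frac{19312}{2025}).
R v = -\frac{149}{75} e_{1} + \frac{397}{225} e_{2} + \frac{29}{5} e_{3} + \frac{337}{135} e_{1} e_{2} e_{3}
Answer: -\frac{236}{1207} e_{1} - \frac{811}{36210} e_{2} - \frac{2667}{1207} e_{3}


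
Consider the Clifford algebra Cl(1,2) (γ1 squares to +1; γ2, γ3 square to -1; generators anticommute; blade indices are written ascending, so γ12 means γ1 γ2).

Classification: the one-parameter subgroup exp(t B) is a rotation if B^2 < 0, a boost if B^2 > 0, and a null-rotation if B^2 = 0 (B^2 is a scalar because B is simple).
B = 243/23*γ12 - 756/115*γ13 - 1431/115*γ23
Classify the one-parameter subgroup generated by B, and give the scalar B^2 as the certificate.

B^2 term by term: the squares give (243/23)^2*(γ12)^2 + (-756/115)^2*(γ13)^2 + (-1431/115)^2*(γ23)^2 = 59049/529*(+1) + 571536/13225*(+1) + 2047761/13225*(-1) = 0 (each basis 2-blade squares to minus the product of its generators' squares); cross terms between blades sharing an index anticommute and cancel. So B^2 = 0.
Answer: null-rotation, certificate B^2 = 0. Check the certificate: B^2 = 0, and that sign is decisive whatever form B takes.


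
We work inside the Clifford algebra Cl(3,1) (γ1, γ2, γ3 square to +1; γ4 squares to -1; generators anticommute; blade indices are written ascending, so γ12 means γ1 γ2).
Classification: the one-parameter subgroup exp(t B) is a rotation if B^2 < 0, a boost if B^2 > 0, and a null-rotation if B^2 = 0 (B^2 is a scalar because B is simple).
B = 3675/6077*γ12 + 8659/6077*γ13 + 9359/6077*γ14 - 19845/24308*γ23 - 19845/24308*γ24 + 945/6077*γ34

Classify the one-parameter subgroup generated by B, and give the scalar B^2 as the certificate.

B^2 term by term: the squares give (3675/6077)^2*(γ12)^2 + (8659/6077)^2*(γ13)^2 + (9359/6077)^2*(γ14)^2 + (-19845/24308)^2*(γ23)^2 + (-19845/24308)^2*(γ24)^2 + (945/6077)^2*(γ34)^2 = 13505625/36929929*(-1) + 74978281/36929929*(-1) + 87590881/36929929*(+1) + 393824025/590878864*(-1) + 393824025/590878864*(+1) + 893025/36929929*(+1) = 0 (each basis 2-blade squares to minus the product of its generators' squares); cross terms between blades sharing an index anticommute and cancel; the commuting (index-disjoint) pairs give grade-4 terms 2*c*c'*(blade product), which cancel blade by blade — γ1234: 6945750/36929929 + 171837855/73859858 - 185729355/73859858 = 0 — confirming B is simple. So B^2 = 0.
Answer: null-rotation, certificate B^2 = 0. The class reads off the invariant scalar 0 directly.


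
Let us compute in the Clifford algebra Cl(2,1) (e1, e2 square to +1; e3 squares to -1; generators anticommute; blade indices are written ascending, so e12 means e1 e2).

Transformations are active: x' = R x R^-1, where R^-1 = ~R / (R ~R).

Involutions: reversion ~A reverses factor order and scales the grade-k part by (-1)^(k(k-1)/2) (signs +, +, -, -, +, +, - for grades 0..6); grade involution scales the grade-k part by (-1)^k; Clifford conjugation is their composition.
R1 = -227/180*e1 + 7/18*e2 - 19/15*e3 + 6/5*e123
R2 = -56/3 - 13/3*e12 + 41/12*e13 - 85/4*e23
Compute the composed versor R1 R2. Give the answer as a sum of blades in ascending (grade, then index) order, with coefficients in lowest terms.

Distribute over the terms of R1 (each basis-blade product reordered to ascending indices, repeated generators contracted through their squares):
(-227/180*e1) R2 = 3178/135*e1 + 2951/540*e2 - 9307/2160*e3 + 3859/144*e123
(7/18*e2) R2 = 91/54*e1 - 196/27*e2 - 595/72*e3 - 287/216*e123
(-19/15*e3) R2 = -779/180*e1 + 323/12*e2 + 1064/45*e3 + 247/45*e123
(6/5*e123) R2 = -51/2*e1 - 41/10*e2 + 26/5*e3 - 112/5*e123
Summing the partial products and collecting blades:
Answer: -497/108*e1 + 946/45*e2 + 35147/2160*e3 + 18487/2160*e123


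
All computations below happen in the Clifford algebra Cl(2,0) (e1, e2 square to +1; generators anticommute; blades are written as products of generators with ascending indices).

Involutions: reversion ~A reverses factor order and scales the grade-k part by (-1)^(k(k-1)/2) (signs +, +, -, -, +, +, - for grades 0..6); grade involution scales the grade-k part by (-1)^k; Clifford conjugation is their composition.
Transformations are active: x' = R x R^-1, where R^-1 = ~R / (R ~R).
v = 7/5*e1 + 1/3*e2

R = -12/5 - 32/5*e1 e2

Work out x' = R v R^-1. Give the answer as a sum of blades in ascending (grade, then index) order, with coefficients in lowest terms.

~R = -12/5 + 32/5*e1 e2, and R ~R = 1168/25, so R^-1 = ~R / (1168/25).
R v = -412/75*e1 + 204/25*e2
Answer: -61/73*e1 - 1283/1095*e2


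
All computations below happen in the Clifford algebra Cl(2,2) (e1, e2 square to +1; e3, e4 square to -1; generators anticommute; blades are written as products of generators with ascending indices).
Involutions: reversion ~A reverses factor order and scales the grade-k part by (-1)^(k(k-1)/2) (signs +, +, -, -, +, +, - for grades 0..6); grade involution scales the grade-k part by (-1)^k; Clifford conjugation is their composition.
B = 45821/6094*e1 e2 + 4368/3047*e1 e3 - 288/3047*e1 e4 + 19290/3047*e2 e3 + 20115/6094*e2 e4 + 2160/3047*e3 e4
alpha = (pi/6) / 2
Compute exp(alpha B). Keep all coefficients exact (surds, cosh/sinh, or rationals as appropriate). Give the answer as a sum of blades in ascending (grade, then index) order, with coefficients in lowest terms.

B^2 term by term: the squares give (45821/6094)^2*(e1 e2)^2 + (4368/3047)^2*(e1 e3)^2 + (-288/3047)^2*(e1 e4)^2 + (19290/3047)^2*(e2 e3)^2 + (20115/6094)^2*(e2 e4)^2 + (2160/3047)^2*(e3 e4)^2 = 2099564041/37136836*(-1) + 19079424/9284209*(+1) + 82944/9284209*(+1) + 372104100/9284209*(+1) + 404613225/37136836*(+1) + 4665600/9284209*(-1) = -4 (each basis 2-blade squares to minus the product of its generators' squares); cross terms between blades sharing an index anticommute and cancel; the commuting (index-disjoint) pairs give grade-4 terms 2*c*c'*(blade product), which cancel blade by blade — e1 e2 e3 e4: 98973360/9284209 - 87862320/9284209 - 11111040/9284209 = 0 — confirming B is simple. So B^2 = -4.
B^2 = -4 — B^2 < 0, so the exponential closes trigonometrically: l = 2, alpha*l = pi/6, so exp(alpha B) = cos(pi/6) + (sin(pi/6)/2)*B = sqrt(3)/2 + (1/4)*B.
Answer: sqrt(3)/2 + 45821/24376*e1 e2 + 1092/3047*e1 e3 - 72/3047*e1 e4 + 9645/6094*e2 e3 + 20115/24376*e2 e4 + 540/3047*e3 e4


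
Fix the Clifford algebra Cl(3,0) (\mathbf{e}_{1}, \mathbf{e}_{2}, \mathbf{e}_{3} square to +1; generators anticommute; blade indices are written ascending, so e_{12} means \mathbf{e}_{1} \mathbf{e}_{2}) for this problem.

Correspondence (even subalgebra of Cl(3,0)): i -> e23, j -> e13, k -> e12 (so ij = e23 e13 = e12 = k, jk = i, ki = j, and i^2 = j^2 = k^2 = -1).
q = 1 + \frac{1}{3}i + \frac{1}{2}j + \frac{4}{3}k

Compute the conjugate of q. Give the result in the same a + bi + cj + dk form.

In blades: q = 1 + \frac{4}{3} e_{12} + \frac{1}{2} e_{13} + \frac{1}{3} e_{23}.
Quaternion conjugation is reversion on the even subalgebra: the scalar is fixed and every grade-2 blade flips sign, giving 1 - \frac{4}{3} e_{12} - \frac{1}{2} e_{13} - \frac{1}{3} e_{23}; translating back:
Answer: 1 - \frac{1}{3}i - \frac{1}{2}j - \frac{4}{3}k


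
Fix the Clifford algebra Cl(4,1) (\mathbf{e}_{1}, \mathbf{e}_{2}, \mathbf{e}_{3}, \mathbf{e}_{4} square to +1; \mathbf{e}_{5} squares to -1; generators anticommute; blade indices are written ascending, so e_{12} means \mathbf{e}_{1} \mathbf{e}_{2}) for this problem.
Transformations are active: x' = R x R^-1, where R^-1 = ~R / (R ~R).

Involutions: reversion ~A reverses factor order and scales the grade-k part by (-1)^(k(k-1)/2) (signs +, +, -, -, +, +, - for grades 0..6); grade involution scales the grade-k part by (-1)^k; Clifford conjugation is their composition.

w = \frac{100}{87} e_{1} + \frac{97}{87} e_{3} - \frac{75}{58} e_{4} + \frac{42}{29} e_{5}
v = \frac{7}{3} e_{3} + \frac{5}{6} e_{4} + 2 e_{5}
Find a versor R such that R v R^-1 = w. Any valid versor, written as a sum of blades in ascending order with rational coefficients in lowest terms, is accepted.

Since q(v) = q(w) = \frac{77}{36}, the sum R = v + w = \frac{100}{87} e_{1} + \frac{100}{29} e_{3} - \frac{40}{87} e_{4} + \frac{100}{29} e_{5} does the job whenever invertible.
Answer: \frac{100}{87} e_{1} + \frac{100}{29} e_{3} - \frac{40}{87} e_{4} + \frac{100}{29} e_{5}


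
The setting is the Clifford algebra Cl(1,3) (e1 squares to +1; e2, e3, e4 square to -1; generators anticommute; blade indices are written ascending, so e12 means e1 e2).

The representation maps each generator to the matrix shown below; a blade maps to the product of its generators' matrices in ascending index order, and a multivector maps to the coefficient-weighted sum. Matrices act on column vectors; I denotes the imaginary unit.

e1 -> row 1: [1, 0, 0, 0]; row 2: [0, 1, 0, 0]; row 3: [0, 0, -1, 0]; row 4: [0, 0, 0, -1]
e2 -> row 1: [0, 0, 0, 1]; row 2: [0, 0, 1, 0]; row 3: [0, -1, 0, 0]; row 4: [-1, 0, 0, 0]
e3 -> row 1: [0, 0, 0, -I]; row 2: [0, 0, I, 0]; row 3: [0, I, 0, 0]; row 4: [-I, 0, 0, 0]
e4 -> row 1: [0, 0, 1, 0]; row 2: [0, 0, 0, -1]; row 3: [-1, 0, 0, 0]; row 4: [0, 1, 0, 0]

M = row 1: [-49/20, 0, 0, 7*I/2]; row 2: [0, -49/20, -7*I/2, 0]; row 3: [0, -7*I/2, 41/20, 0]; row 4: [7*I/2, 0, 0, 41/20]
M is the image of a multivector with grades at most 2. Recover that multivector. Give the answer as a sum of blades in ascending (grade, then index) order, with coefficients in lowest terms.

Method: the blade images are trace-orthogonal — tr(rho(e_A) rho(e_B)^-1) = 4 if A = B and 0 otherwise — and rho(e_A)^-1 = (e_A)^2 * rho(e_A) with (e_A)^2 = +1 or -1, so the coefficient of e_A in the preimage is (e_A)^2 * tr(M rho(e_A))/4.
Nonzero projections over blades of grade <= 2: 1: (1)^2 = +1, tr(M 1) = -4/5, coefficient -1/5; e1: (e1)^2 = +1, tr(M rho(e1)) = -9, coefficient -9/4; e3: (e3)^2 = -1, tr(M rho(e3)) = 14, coefficient -7/2. Every other blade of grade <= 2 projects to 0.
Answer: -1/5 - 9/4*e1 - 7/2*e3


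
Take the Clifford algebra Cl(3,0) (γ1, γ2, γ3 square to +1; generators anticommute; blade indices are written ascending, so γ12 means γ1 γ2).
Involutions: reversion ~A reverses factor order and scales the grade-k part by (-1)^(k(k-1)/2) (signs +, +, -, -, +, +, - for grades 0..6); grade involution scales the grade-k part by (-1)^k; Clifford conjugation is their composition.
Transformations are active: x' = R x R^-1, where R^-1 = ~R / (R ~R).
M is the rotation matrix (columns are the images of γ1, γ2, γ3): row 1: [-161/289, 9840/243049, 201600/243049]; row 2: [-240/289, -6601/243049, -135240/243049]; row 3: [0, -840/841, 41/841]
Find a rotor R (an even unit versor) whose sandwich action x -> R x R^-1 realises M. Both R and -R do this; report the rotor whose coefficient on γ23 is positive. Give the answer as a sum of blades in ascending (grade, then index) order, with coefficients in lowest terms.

Method: write R = a + b12*γ12 + b13*γ13 + b23*γ23 with a^2 + b12^2 + b13^2 + b23^2 = 1 (so R^-1 = ~R). Expanding the columns R e_j ~R gives tr M = 4a^2 - 1 and, from the antisymmetric part, M21 - M12 = -4a*b12, M13 - M31 = 4a*b13, M32 - M23 = -4a*b23.
Here tr M = -130153/243049, so a^2 = (1 + tr M)/4 = 28224/243049 and a = ±168/493. Taking a = 168/493: M21 - M12 = -211680/243049, M13 - M31 = 201600/243049, M32 - M23 = -107520/243049, giving b12 = 315/493, b13 = 300/493, b23 = 160/493, i.e. R = 168/493 + 315/493*γ12 + 300/493*γ13 + 160/493*γ23.
Its γ23 coefficient is already positive.
Answer: 168/493 + 315/493*γ12 + 300/493*γ13 + 160/493*γ23. Note: both R and -R realise this M (trace -130153/243049); the covering map identifies them, and the γ23-coefficient sign is the tie-breaker.


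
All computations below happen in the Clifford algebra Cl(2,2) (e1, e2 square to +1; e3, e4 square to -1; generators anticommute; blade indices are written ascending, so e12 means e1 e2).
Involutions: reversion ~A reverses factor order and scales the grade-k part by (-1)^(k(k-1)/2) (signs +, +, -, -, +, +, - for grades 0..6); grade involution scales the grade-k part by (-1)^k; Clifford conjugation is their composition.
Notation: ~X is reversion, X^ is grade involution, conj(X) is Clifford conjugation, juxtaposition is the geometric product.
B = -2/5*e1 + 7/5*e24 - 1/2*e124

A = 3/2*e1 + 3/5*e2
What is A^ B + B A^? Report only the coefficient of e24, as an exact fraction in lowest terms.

first term: 3/5 - 21/25*e4 - 6/25*e12 - 3/10*e14 + 3/4*e24 - 21/10*e124
second term: 3/5 + 21/25*e4 + 6/25*e12 - 3/10*e14 + 3/4*e24 - 21/10*e124
Answer: 3/2


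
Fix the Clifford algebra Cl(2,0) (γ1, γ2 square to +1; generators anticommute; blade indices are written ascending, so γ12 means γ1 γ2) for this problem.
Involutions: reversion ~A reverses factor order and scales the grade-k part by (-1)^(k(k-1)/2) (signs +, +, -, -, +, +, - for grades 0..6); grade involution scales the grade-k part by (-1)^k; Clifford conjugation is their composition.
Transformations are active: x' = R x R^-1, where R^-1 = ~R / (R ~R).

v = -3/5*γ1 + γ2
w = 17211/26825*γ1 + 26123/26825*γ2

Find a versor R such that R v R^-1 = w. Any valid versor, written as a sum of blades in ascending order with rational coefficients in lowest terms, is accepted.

R = v + w = 1116/26825*γ1 + 52948/26825*γ2 works: the equal norms (34/25) guarantee its sandwich swaps v into w.
Answer: 1116/26825*γ1 + 52948/26825*γ2


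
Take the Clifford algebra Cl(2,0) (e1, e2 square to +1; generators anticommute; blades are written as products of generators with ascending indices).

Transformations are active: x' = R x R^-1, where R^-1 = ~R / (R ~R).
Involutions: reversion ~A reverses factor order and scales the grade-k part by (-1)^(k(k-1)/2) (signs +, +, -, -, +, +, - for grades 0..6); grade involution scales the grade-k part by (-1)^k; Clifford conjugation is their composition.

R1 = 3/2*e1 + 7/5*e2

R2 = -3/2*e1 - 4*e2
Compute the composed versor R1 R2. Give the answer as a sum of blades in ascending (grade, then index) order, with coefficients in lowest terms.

Distribute over the terms of R1 (each basis-blade product reordered to ascending indices, repeated generators contracted through their squares):
(3/2*e1) R2 = -9/4 - 6*e1 e2
(7/5*e2) R2 = -28/5 + 21/10*e1 e2
Summing the partial products and collecting blades:
Answer: -157/20 - 39/10*e1 e2


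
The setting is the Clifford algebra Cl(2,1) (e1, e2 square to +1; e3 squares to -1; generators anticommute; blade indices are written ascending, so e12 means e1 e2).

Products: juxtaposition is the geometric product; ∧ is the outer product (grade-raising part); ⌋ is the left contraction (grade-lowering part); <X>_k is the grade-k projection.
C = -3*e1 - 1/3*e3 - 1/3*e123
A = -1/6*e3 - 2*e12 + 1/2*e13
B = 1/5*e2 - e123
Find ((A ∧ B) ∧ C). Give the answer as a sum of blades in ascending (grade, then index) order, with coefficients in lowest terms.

step 1: 1/30*e23 - 1/10*e123
step 2: -1/10*e123
Answer: -1/10*e123


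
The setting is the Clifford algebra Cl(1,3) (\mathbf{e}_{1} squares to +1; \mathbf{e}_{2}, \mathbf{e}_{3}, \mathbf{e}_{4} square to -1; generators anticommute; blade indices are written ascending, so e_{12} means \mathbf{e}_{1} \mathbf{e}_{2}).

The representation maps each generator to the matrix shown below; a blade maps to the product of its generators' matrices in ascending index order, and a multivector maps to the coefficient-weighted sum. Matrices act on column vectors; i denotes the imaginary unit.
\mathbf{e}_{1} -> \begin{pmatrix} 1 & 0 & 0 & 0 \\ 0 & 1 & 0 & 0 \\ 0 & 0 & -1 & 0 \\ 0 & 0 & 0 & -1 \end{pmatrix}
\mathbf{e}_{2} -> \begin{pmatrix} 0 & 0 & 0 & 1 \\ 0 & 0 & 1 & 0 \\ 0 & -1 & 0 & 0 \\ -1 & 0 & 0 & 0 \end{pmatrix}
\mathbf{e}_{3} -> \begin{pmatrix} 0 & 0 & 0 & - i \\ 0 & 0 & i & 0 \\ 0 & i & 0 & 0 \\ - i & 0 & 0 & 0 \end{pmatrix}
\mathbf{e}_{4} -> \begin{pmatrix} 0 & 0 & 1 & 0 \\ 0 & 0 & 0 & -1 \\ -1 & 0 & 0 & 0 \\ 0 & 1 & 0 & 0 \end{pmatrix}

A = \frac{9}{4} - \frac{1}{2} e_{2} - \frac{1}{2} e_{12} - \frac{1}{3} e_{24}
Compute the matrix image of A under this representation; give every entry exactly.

Bivector images (products of the table entries): rho(e_{12}) = rho(\mathbf{e}_{1})rho(\mathbf{e}_{2}) = \begin{pmatrix} 0 & 0 & 0 & 1 \\ 0 & 0 & 1 & 0 \\ 0 & 1 & 0 & 0 \\ 1 & 0 & 0 & 0 \end{pmatrix}; rho(e_{24}) = rho(\mathbf{e}_{2})rho(\mathbf{e}_{4}) = \begin{pmatrix} 0 & 1 & 0 & 0 \\ -1 & 0 & 0 & 0 \\ 0 & 0 & 0 & 1 \\ 0 & 0 & -1 & 0 \end{pmatrix}.
M = (\frac{9}{4})*1 + (-\frac{1}{2})*rho(e_{2}) + (-\frac{1}{2})*rho(e_{12}) + (-\frac{1}{3})*rho(e_{24}), summed entrywise (1 is the identity matrix):
Answer: \begin{pmatrix} \frac{9}{4} & - \frac{1}{3} & 0 & -1 \\ \frac{1}{3} & \frac{9}{4} & -1 & 0 \\ 0 & 0 & \frac{9}{4} & - \frac{1}{3} \\ 0 & 0 & \frac{1}{3} & \frac{9}{4} \end{pmatrix}


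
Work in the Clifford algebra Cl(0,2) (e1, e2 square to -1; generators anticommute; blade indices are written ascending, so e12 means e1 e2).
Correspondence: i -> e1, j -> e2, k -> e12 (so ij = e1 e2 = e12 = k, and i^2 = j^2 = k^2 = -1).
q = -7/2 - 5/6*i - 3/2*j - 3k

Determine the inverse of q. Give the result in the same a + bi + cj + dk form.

In blades: q = -7/2 - 5/6*e1 - 3/2*e2 - 3*e12.
With qbar = -7/2 + 5/6*e1 + 3/2*e2 + 3*e12 (scalar fixed, mapped units negated), q qbar = 871/36 (the sum of squared coefficients), so q^-1 = qbar / (871/36) = -126/871 + 30/871*e1 + 54/871*e2 + 108/871*e12; translating back:
Answer: -126/871 + 30/871*i + 54/871*j + 108/871*k


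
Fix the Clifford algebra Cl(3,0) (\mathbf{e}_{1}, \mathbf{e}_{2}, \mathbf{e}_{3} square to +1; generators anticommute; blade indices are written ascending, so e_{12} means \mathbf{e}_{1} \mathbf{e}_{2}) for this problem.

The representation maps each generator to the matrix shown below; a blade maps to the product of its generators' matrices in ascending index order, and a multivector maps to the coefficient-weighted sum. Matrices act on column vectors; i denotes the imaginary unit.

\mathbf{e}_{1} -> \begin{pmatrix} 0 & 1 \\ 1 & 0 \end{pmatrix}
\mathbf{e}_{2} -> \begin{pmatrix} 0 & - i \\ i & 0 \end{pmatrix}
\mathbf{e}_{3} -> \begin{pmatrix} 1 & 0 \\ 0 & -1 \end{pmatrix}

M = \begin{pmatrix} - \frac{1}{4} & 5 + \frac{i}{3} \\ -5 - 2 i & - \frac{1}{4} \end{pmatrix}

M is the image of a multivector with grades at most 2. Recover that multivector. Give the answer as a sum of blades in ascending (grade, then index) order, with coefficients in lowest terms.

Method: 1, rho(e_{1}), rho(e_{2}), rho(e_{3}) form a trace-orthogonal basis of the 2x2 complex matrices (tr(X Y) = 2 if X = Y, else 0), so M = m0*1 + m1*rho(e_{1}) + m2*rho(e_{2}) + m3*rho(e_{3}) with m0 = tr(M)/2 = - \frac{1}{4}, m1 = tr(M rho(e_{1}))/2 = - \frac{5 i}{6}, m2 = tr(M rho(e_{2}))/2 = - \frac{7}{6} + 5 i, m3 = tr(M rho(e_{3}))/2 = 0.
Multiplying table entries, the bivector images are rho(e_{12}) = i*rho(e_{3}), rho(e_{13}) = -i*rho(e_{2}), rho(e_{23}) = i*rho(e_{1}); with real blade coefficients the real parts of m0..m3 are the coefficients of 1, e_{1}, e_{2}, e_{3} and the imaginary parts give the bivectors (e_{23}: Im m1, e_{13}: -Im m2, e_{12}: Im m3).
Answer: -\frac{1}{4} - \frac{7}{6} e_{2} - 5 e_{13} - \frac{5}{6} e_{23}


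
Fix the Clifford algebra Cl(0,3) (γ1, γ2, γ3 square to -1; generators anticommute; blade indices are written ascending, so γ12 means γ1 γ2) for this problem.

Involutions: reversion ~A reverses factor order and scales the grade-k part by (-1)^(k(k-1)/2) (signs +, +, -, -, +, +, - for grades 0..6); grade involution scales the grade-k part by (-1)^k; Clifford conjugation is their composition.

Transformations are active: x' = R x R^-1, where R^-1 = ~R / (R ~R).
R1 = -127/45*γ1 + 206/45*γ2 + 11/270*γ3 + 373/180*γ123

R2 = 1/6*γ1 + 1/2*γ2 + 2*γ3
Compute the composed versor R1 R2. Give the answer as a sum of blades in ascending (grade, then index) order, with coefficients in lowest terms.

Distribute over the terms of R2 (each basis-blade product reordered to ascending indices, repeated generators contracted through their squares):
R1 (1/6*γ1) = 127/270 - 103/135*γ12 - 11/1620*γ13 - 373/1080*γ23
R1 (1/2*γ2) = -103/45 - 127/90*γ12 + 373/360*γ13 - 11/540*γ23
R1 (2*γ3) = -11/135 - 373/90*γ12 - 254/45*γ13 + 412/45*γ23
Summing the partial products and collecting blades:
Answer: -19/10 - 853/135*γ12 - 14953/3240*γ13 + 9493/1080*γ23


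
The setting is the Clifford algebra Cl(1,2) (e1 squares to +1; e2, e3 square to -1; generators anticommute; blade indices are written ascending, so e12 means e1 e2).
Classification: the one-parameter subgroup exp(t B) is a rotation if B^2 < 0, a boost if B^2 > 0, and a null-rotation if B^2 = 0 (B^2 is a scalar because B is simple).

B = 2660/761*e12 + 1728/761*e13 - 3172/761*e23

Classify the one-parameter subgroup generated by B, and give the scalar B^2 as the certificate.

B^2 term by term: the squares give (2660/761)^2*(e12)^2 + (1728/761)^2*(e13)^2 + (-3172/761)^2*(e23)^2 = 7075600/579121*(+1) + 2985984/579121*(+1) + 10061584/579121*(-1) = 0 (each basis 2-blade squares to minus the product of its generators' squares); cross terms between blades sharing an index anticommute and cancel. So B^2 = 0.
Answer: null-rotation, certificate B^2 = 0. The class reads off the invariant scalar 0 directly.


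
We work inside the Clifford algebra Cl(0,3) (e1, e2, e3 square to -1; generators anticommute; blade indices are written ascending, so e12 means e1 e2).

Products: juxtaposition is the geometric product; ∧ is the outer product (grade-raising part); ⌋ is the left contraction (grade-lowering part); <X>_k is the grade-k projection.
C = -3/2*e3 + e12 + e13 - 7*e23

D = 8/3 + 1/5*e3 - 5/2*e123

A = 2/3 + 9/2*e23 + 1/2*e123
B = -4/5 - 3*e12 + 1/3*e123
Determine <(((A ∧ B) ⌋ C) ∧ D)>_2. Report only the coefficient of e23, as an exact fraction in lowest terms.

step 1: -8/15 - 2*e12 - 18/5*e23 - 8/45*e123
step 2: -116/5 + 4/5*e3 - 8/15*e12 - 8/15*e13 + 56/15*e23
step 3: -928/15 - 188/75*e3 - 64/45*e12 - 64/45*e13 + 448/45*e23 + 4342/75*e123
step 4: -64/45*e12 - 64/45*e13 + 448/45*e23
Answer: 448/45


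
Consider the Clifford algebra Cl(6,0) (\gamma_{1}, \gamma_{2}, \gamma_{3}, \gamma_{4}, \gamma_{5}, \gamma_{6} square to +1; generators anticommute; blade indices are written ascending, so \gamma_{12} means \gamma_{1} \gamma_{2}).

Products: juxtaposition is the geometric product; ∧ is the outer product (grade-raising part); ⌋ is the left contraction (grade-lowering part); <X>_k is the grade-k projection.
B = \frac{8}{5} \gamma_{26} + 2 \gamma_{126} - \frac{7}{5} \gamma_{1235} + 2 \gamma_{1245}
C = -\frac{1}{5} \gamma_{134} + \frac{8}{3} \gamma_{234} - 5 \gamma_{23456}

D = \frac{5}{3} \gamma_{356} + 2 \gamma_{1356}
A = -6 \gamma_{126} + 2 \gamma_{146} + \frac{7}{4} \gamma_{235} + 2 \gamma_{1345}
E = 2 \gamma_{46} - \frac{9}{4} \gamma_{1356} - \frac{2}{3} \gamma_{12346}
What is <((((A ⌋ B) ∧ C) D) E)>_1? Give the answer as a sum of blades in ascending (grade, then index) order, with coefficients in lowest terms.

step 1: 12 - \frac{49}{20} \gamma_{1}
step 2: -\frac{12}{5} \gamma_{134} + 32 \gamma_{234} - \frac{98}{15} \gamma_{1234} - 60 \gamma_{23456} + \frac{49}{4} \gamma_{123456}
step 3: -\frac{249}{2} \gamma_{24} + \frac{1685}{12} \gamma_{124} + \frac{24}{5} \gamma_{456} + 4 \gamma_{1456} - \frac{332}{5} \gamma_{2456} + \frac{674}{9} \gamma_{12456}
step 4: \frac{48}{5} \gamma_{5} + 8 \gamma_{15} - \frac{664}{5} \gamma_{25} - 249 \gamma_{26} + 9 \gamma_{34} - \frac{1348}{27} \gamma_{35} - \frac{1685}{18} \gamma_{36} + \frac{1348}{9} \gamma_{125} + \frac{1685}{6} \gamma_{126} + \frac{54}{5} \gamma_{134} + \frac{664}{15} \gamma_{135} + 83 \gamma_{136} - \frac{337}{2} \gamma_{234} + \frac{8}{3} \gamma_{235} + \frac{747}{5} \gamma_{1234} + \frac{16}{5} \gamma_{1235} + \frac{5055}{16} \gamma_{23456} - \frac{2241}{8} \gamma_{123456}
step 5: \frac{48}{5} \gamma_{5}
Answer: \frac{48}{5} \gamma_{5}


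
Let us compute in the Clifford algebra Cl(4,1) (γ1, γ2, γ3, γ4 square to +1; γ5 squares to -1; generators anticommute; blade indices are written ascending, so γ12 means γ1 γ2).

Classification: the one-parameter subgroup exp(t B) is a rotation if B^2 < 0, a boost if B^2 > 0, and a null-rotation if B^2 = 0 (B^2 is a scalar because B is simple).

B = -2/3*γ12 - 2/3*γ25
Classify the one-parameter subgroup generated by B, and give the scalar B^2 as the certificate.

B^2 term by term: the squares give (-2/3)^2*(γ12)^2 + (-2/3)^2*(γ25)^2 = 4/9*(-1) + 4/9*(+1) = 0 (each basis 2-blade squares to minus the product of its generators' squares); cross terms between blades sharing an index anticommute and cancel. So B^2 = 0.
Answer: null-rotation, certificate B^2 = 0. The class reads off the invariant scalar 0 directly.


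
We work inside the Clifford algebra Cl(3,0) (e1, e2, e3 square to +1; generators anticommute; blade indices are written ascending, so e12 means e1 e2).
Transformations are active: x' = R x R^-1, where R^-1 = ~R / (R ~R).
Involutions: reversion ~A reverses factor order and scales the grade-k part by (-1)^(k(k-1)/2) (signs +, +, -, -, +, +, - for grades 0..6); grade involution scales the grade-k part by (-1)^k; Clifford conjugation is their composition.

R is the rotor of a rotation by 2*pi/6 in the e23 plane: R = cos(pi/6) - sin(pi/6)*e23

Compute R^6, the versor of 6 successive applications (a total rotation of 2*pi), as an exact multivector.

The rotor phase is half the rotation angle and phases add under composition, so 6 steps in the e23 plane accumulate phase 6*(pi/6) = pi: R^6 = cos(pi) - sin(pi)*e23.
cos(pi) = -1 and sin(pi) = 0, so R^6 = -1. The total rotation 2*pi is 1 full turn, so every vector returns to itself, yet the rotor is -1, on the OTHER sheet of the double cover (an odd number of 2*pi turns).
Answer: -1


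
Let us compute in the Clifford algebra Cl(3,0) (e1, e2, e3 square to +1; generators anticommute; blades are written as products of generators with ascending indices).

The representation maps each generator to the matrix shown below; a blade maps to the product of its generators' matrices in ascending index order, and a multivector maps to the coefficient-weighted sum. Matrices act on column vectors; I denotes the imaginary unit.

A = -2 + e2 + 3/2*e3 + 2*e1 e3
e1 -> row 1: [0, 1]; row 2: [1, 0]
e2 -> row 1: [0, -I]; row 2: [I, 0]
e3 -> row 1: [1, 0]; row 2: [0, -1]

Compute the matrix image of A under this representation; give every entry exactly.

Bivector images (products of the table entries): rho(e1 e3) = rho(e1)rho(e3) = row 1: [0, -1]; row 2: [1, 0].
M = (-2)*1 + (1)*rho(e2) + (3/2)*rho(e3) + (2)*rho(e1 e3), summed entrywise (1 is the identity matrix):
Answer: row 1: [-1/2, -2 - I]; row 2: [2 + I, -7/2]


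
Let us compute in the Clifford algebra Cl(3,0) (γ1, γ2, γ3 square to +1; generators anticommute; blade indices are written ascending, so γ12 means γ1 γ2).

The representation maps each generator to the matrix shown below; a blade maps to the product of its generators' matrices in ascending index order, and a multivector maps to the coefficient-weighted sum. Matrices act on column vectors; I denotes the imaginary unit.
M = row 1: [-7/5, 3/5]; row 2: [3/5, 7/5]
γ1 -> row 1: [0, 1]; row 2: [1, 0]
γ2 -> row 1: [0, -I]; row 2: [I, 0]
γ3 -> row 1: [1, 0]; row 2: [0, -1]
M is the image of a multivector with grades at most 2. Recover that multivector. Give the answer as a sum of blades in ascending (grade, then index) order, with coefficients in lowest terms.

Method: 1, rho(γ1), rho(γ2), rho(γ3) form a trace-orthogonal basis of the 2x2 complex matrices (tr(X Y) = 2 if X = Y, else 0), so M = m0*1 + m1*rho(γ1) + m2*rho(γ2) + m3*rho(γ3) with m0 = tr(M)/2 = 0, m1 = tr(M rho(γ1))/2 = 3/5, m2 = tr(M rho(γ2))/2 = 0, m3 = tr(M rho(γ3))/2 = -7/5.
Multiplying table entries, the bivector images are rho(γ12) = I*rho(γ3), rho(γ13) = -I*rho(γ2), rho(γ23) = I*rho(γ1); with real blade coefficients the real parts of m0..m3 are the coefficients of 1, γ1, γ2, γ3 and the imaginary parts give the bivectors (γ23: Im m1, γ13: -Im m2, γ12: Im m3).
Answer: 3/5*γ1 - 7/5*γ3


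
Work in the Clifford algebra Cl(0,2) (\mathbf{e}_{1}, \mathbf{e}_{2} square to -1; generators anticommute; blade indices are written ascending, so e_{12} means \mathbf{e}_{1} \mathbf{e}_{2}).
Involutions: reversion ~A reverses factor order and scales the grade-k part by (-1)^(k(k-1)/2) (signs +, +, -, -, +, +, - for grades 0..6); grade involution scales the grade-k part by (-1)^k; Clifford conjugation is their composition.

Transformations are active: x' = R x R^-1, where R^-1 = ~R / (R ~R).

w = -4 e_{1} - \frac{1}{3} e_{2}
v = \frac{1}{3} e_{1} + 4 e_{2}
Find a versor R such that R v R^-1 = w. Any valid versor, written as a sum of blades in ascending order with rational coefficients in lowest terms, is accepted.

Reasoning: v^2 = w^2 = -\frac{145}{9} since conjugation preserves the quadratic form; R = v + w = -\frac{11}{3} e_{1} + \frac{11}{3} e_{2} is then valid when invertible, keeping its own part and reversing (v - w)/2.
Answer: -\frac{11}{3} e_{1} + \frac{11}{3} e_{2}


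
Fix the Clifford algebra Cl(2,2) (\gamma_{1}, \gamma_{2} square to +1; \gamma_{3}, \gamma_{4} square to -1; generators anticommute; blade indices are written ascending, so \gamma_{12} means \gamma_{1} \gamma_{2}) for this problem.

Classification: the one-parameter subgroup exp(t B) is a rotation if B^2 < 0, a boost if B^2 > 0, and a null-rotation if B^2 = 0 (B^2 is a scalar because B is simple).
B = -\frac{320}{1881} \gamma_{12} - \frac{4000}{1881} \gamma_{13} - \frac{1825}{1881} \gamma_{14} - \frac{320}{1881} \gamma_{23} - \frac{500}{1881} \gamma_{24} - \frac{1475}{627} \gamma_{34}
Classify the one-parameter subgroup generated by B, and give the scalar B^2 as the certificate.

B^2 term by term: the squares give (-\frac{320}{1881})^2*(\gamma_{12})^2 + (-\frac{4000}{1881})^2*(\gamma_{13})^2 + (-\frac{1825}{1881})^2*(\gamma_{14})^2 + (-\frac{320}{1881})^2*(\gamma_{23})^2 + (-\frac{500}{1881})^2*(\gamma_{24})^2 + (-\frac{1475}{627})^2*(\gamma_{34})^2 = \frac{102400}{3538161}*(-1) + \frac{16000000}{3538161}*(+1) + \frac{3330625}{3538161}*(+1) + \frac{102400}{3538161}*(+1) + \frac{250000}{3538161}*(+1) + \frac{2175625}{393129}*(-1) = 0 (each basis 2-blade squares to minus the product of its generators' squares); cross terms between blades sharing an index anticommute and cancel; the commuting (index-disjoint) pairs give grade-4 terms 2*c*c'*(blade product), which cancel blade by blade — \gamma_{1234}: \frac{944000}{1179387} - \frac{4000000}{3538161} + \frac{1168000}{3538161} = 0 — confirming B is simple. So B^2 = 0.
Answer: null-rotation, certificate B^2 = 0. No conjugation can change B^2 = 0; the sign gives the class.


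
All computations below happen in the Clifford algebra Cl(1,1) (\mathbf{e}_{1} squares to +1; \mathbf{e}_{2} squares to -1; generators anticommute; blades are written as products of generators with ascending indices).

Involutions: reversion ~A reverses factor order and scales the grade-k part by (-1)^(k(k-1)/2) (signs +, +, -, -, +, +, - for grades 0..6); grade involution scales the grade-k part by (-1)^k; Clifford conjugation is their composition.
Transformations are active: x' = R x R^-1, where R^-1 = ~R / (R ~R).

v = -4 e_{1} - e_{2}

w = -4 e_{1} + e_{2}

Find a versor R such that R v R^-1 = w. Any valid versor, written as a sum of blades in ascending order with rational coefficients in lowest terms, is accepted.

Why this works: both vectors square to 15, so q(v) = q(w) and R = v + w = -8 e_{1} carries v to w — its own direction survives, the complement (v - w)/2 flips.
Answer: -8 e_{1}


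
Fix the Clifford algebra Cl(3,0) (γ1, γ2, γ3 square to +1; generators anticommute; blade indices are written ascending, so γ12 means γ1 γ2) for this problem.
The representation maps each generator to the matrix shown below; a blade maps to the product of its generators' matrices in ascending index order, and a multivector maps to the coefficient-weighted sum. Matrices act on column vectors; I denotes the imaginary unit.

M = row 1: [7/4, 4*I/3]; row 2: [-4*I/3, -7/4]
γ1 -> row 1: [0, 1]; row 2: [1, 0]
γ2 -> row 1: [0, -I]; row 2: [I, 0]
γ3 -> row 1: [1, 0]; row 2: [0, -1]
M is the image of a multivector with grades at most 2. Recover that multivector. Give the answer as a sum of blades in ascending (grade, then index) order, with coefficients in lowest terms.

Method: 1, rho(γ1), rho(γ2), rho(γ3) form a trace-orthogonal basis of the 2x2 complex matrices (tr(X Y) = 2 if X = Y, else 0), so M = m0*1 + m1*rho(γ1) + m2*rho(γ2) + m3*rho(γ3) with m0 = tr(M)/2 = 0, m1 = tr(M rho(γ1))/2 = 0, m2 = tr(M rho(γ2))/2 = -4/3, m3 = tr(M rho(γ3))/2 = 7/4.
Multiplying table entries, the bivector images are rho(γ12) = I*rho(γ3), rho(γ13) = -I*rho(γ2), rho(γ23) = I*rho(γ1); with real blade coefficients the real parts of m0..m3 are the coefficients of 1, γ1, γ2, γ3 and the imaginary parts give the bivectors (γ23: Im m1, γ13: -Im m2, γ12: Im m3).
Answer: -4/3*γ2 + 7/4*γ3


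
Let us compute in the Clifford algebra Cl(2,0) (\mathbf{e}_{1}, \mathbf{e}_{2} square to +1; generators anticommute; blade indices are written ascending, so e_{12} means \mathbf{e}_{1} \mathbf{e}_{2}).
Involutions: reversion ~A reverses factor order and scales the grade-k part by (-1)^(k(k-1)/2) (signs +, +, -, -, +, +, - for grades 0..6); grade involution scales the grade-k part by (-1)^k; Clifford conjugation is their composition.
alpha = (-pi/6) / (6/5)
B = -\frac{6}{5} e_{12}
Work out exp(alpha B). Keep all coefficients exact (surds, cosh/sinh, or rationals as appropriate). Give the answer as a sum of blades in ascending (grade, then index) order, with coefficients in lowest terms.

B^2 = (-\frac{6}{5})^2*(e_{12})^2 = \frac{36}{25}*(-1) = -\frac{36}{25} (a basis 2-blade squares to minus the product of its generators' squares).
B^2 = -\frac{36}{25} — B^2 < 0, so the exponential closes trigonometrically: l = \frac{6}{5}, alpha*l = - \frac{\pi}{6}, so exp(alpha B) = cos(- \frac{\pi}{6}) + (sin(- \frac{\pi}{6})/(\frac{6}{5}))*B = \frac{\sqrt{3}}{2} + (- \frac{5}{12})*B.
Answer: \frac{\sqrt{3}}{2} + \frac{1}{2} e_{12}
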